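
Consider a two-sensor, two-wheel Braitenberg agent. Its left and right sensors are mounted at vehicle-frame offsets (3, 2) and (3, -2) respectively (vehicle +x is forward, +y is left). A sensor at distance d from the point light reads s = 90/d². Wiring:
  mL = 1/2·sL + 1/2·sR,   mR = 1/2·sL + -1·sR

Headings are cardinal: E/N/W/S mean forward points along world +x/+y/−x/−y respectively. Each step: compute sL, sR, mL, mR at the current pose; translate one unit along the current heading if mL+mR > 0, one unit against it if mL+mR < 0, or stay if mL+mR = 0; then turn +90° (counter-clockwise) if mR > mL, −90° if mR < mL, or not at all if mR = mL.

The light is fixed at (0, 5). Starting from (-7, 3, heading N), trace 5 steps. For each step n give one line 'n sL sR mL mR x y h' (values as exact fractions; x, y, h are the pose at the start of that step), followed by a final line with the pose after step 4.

0 45/41 45/13 1215/533 -3105/1066 -7 3 N
1 90/17 90/41 2610/697 315/697 -7 2 E
2 45/26 9/10 171/130 -9/260 -6 2 S
3 10/13 18/17 202/221 -149/221 -6 1 W
4 45/41 45/13 1215/533 -3105/1066 -7 1 N
final -7 0 E

n=0: pose=(-7,3,N); sL=45/41, sR=45/13; mL=1215/533, mR=-3105/1066; mL+mR=-675/1066 → advance -1; mR−mL=-135/26 → turn -1·90°
n=1: pose=(-7,2,E); sL=90/17, sR=90/41; mL=2610/697, mR=315/697; mL+mR=2925/697 → advance +1; mR−mL=-135/41 → turn -1·90°
n=2: pose=(-6,2,S); sL=45/26, sR=9/10; mL=171/130, mR=-9/260; mL+mR=333/260 → advance +1; mR−mL=-27/20 → turn -1·90°
n=3: pose=(-6,1,W); sL=10/13, sR=18/17; mL=202/221, mR=-149/221; mL+mR=53/221 → advance +1; mR−mL=-27/17 → turn -1·90°
n=4: pose=(-7,1,N); sL=45/41, sR=45/13; mL=1215/533, mR=-3105/1066; mL+mR=-675/1066 → advance -1; mR−mL=-135/26 → turn -1·90°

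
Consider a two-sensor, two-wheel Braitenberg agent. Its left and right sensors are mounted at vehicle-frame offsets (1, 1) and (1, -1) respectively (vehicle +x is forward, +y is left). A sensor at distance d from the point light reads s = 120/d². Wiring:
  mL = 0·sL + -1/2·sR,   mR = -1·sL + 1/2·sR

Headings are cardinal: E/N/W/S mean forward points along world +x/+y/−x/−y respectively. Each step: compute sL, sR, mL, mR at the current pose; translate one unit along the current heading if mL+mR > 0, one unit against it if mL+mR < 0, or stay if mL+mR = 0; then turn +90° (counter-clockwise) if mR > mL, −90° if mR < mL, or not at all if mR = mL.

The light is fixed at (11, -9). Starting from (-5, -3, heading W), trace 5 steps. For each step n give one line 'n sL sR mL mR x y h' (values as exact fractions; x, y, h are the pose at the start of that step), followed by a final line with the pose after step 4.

n=0: pose=(-5,-3,W); sL=60/157, sR=60/169; mL=-30/169, mR=-5430/26533; mL+mR=-60/157 → advance -1; mR−mL=-720/26533 → turn -1·90°
n=1: pose=(-4,-3,N); sL=24/61, sR=24/49; mL=-12/49, mR=-444/2989; mL+mR=-24/61 → advance -1; mR−mL=288/2989 → turn +1·90°
n=2: pose=(-4,-4,W); sL=15/34, sR=30/73; mL=-15/73, mR=-585/2482; mL+mR=-15/34 → advance -1; mR−mL=-75/2482 → turn -1·90°
n=3: pose=(-3,-4,N); sL=40/87, sR=24/41; mL=-12/41, mR=-596/3567; mL+mR=-40/87 → advance -1; mR−mL=448/3567 → turn +1·90°
n=4: pose=(-3,-5,W); sL=20/39, sR=12/25; mL=-6/25, mR=-266/975; mL+mR=-20/39 → advance -1; mR−mL=-32/975 → turn -1·90°

0 60/157 60/169 -30/169 -5430/26533 -5 -3 W
1 24/61 24/49 -12/49 -444/2989 -4 -3 N
2 15/34 30/73 -15/73 -585/2482 -4 -4 W
3 40/87 24/41 -12/41 -596/3567 -3 -4 N
4 20/39 12/25 -6/25 -266/975 -3 -5 W
final -2 -5 N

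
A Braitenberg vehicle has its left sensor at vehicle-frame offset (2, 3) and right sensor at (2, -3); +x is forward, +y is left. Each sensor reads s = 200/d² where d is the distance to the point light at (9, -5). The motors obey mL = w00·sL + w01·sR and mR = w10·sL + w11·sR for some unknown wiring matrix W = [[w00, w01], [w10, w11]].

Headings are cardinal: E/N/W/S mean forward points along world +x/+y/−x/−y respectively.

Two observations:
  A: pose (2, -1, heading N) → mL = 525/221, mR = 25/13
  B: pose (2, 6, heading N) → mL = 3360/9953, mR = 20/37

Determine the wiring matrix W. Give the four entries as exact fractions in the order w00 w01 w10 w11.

obs A: pose=(2,-1,N) → sL=25/17, sR=50/13, mL=525/221, mR=25/13
obs B: pose=(2,6,N) → sL=200/269, sR=40/37, mL=3360/9953, mR=20/37
sensor matrix S = [[25/17, 50/13], [200/269, 40/37]]; det S = -2793000/2199613
solve [mL_A; mL_B] = S·[w00; w01] and [mR_A; mR_B] = S·[w10; w11]:
  w00 = -1, w01 = 1, w10 = 0, w11 = 1/2

-1 1 0 1/2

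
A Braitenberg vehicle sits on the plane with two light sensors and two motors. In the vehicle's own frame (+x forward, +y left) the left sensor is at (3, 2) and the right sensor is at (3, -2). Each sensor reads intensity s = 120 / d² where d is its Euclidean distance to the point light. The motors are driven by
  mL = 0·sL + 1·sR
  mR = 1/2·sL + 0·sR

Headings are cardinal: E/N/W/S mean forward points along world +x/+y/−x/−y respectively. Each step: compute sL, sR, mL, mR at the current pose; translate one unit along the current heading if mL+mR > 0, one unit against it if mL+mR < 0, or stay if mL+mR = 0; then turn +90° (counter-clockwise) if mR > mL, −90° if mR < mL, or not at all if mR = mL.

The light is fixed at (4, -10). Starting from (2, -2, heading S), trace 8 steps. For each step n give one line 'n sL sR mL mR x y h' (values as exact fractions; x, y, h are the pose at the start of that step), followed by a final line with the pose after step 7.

0 24/5 120/41 120/41 12/5 2 -2 S
1 12/5 60/53 60/53 6/5 2 -3 W
2 120/17 120/41 120/41 60/17 1 -3 S
3 15/8 15/2 15/2 15/16 1 -4 E
4 40/3 24/5 24/5 20/3 2 -4 S
5 12/5 12 12 6/5 2 -5 E
6 24 120/13 120/13 12 3 -5 S
7 3 15 15 3/2 3 -6 E
final 4 -6 S

n=0: pose=(2,-2,S); sL=24/5, sR=120/41; mL=120/41, mR=12/5; mL+mR=1092/205 → advance +1; mR−mL=-108/205 → turn -1·90°
n=1: pose=(2,-3,W); sL=12/5, sR=60/53; mL=60/53, mR=6/5; mL+mR=618/265 → advance +1; mR−mL=18/265 → turn +1·90°
n=2: pose=(1,-3,S); sL=120/17, sR=120/41; mL=120/41, mR=60/17; mL+mR=4500/697 → advance +1; mR−mL=420/697 → turn +1·90°
n=3: pose=(1,-4,E); sL=15/8, sR=15/2; mL=15/2, mR=15/16; mL+mR=135/16 → advance +1; mR−mL=-105/16 → turn -1·90°
n=4: pose=(2,-4,S); sL=40/3, sR=24/5; mL=24/5, mR=20/3; mL+mR=172/15 → advance +1; mR−mL=28/15 → turn +1·90°
n=5: pose=(2,-5,E); sL=12/5, sR=12; mL=12, mR=6/5; mL+mR=66/5 → advance +1; mR−mL=-54/5 → turn -1·90°
n=6: pose=(3,-5,S); sL=24, sR=120/13; mL=120/13, mR=12; mL+mR=276/13 → advance +1; mR−mL=36/13 → turn +1·90°
n=7: pose=(3,-6,E); sL=3, sR=15; mL=15, mR=3/2; mL+mR=33/2 → advance +1; mR−mL=-27/2 → turn -1·90°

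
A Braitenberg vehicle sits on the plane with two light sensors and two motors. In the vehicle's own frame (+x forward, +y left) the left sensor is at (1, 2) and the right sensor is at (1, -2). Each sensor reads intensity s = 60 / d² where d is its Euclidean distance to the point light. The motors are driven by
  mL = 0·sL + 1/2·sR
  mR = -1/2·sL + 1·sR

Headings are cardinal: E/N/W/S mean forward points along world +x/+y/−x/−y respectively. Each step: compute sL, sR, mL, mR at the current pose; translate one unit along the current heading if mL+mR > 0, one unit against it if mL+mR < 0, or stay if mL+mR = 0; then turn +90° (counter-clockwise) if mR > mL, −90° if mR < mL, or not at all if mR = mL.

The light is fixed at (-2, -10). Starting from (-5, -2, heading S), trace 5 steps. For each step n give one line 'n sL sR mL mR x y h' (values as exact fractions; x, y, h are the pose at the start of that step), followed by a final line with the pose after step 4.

n=0: pose=(-5,-2,S); sL=6/5, sR=30/37; mL=15/37, mR=39/185; mL+mR=114/185 → advance +1; mR−mL=-36/185 → turn -1·90°
n=1: pose=(-5,-3,W); sL=60/41, sR=60/97; mL=30/97, mR=-450/3977; mL+mR=780/3977 → advance +1; mR−mL=-1680/3977 → turn -1·90°
n=2: pose=(-6,-3,N); sL=3/5, sR=15/17; mL=15/34, mR=99/170; mL+mR=87/85 → advance +1; mR−mL=12/85 → turn +1·90°
n=3: pose=(-6,-2,W); sL=60/61, sR=12/25; mL=6/25, mR=-18/1525; mL+mR=348/1525 → advance +1; mR−mL=-384/1525 → turn -1·90°
n=4: pose=(-7,-2,N); sL=6/13, sR=2/3; mL=1/3, mR=17/39; mL+mR=10/13 → advance +1; mR−mL=4/39 → turn +1·90°

0 6/5 30/37 15/37 39/185 -5 -2 S
1 60/41 60/97 30/97 -450/3977 -5 -3 W
2 3/5 15/17 15/34 99/170 -6 -3 N
3 60/61 12/25 6/25 -18/1525 -6 -2 W
4 6/13 2/3 1/3 17/39 -7 -2 N
final -7 -1 W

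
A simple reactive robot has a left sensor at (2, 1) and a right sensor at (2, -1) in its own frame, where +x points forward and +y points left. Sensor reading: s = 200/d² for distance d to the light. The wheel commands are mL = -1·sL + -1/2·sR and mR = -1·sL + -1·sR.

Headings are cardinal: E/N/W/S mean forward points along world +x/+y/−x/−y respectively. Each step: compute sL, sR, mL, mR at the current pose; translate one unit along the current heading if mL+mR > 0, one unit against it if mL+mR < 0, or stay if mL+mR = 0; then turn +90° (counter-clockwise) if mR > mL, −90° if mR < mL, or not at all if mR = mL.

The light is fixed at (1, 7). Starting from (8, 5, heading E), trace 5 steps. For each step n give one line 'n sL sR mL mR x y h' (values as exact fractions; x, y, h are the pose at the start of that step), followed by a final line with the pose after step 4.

n=0: pose=(8,5,E); sL=100/41, sR=20/9; mL=-1310/369, mR=-1720/369; mL+mR=-1010/123 → advance -1; mR−mL=-10/9 → turn -1·90°
n=1: pose=(7,5,S); sL=40/13, sR=200/41; mL=-2940/533, mR=-4240/533; mL+mR=-7180/533 → advance -1; mR−mL=-100/41 → turn -1·90°
n=2: pose=(7,6,W); sL=10, sR=25/2; mL=-65/4, mR=-45/2; mL+mR=-155/4 → advance -1; mR−mL=-25/4 → turn -1·90°
n=3: pose=(8,6,N); sL=200/37, sR=40/13; mL=-3340/481, mR=-4080/481; mL+mR=-7420/481 → advance -1; mR−mL=-20/13 → turn -1·90°
n=4: pose=(8,5,E); sL=100/41, sR=20/9; mL=-1310/369, mR=-1720/369; mL+mR=-1010/123 → advance -1; mR−mL=-10/9 → turn -1·90°

0 100/41 20/9 -1310/369 -1720/369 8 5 E
1 40/13 200/41 -2940/533 -4240/533 7 5 S
2 10 25/2 -65/4 -45/2 7 6 W
3 200/37 40/13 -3340/481 -4080/481 8 6 N
4 100/41 20/9 -1310/369 -1720/369 8 5 E
final 7 5 S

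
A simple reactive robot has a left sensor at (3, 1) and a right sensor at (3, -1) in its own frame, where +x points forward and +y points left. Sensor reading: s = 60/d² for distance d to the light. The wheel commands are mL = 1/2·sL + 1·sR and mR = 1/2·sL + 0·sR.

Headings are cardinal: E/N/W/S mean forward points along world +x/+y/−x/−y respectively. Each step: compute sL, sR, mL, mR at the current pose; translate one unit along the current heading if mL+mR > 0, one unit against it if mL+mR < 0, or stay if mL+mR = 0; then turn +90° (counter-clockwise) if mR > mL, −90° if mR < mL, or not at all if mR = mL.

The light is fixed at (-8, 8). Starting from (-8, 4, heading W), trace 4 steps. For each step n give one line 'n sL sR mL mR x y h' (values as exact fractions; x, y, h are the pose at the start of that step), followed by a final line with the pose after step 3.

n=0: pose=(-8,4,W); sL=30/17, sR=10/3; mL=215/51, mR=15/17; mL+mR=260/51 → advance +1; mR−mL=-10/3 → turn -1·90°
n=1: pose=(-9,4,N); sL=12, sR=60; mL=66, mR=6; mL+mR=72 → advance +1; mR−mL=-60 → turn -1·90°
n=2: pose=(-9,5,E); sL=15/2, sR=3; mL=27/4, mR=15/4; mL+mR=21/2 → advance +1; mR−mL=-3 → turn -1·90°
n=3: pose=(-8,5,S); sL=60/37, sR=60/37; mL=90/37, mR=30/37; mL+mR=120/37 → advance +1; mR−mL=-60/37 → turn -1·90°

0 30/17 10/3 215/51 15/17 -8 4 W
1 12 60 66 6 -9 4 N
2 15/2 3 27/4 15/4 -9 5 E
3 60/37 60/37 90/37 30/37 -8 5 S
final -8 4 W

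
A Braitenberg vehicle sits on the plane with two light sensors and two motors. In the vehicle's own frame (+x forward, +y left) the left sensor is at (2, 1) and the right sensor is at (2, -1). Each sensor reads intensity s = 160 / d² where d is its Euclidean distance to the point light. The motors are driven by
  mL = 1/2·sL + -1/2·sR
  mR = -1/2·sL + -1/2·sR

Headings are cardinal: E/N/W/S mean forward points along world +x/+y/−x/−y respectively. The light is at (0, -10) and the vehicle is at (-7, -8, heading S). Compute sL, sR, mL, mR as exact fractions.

left sensor world pos  = (-6, -10); dL² = 36
right sensor world pos = (-8, -10); dR² = 64
sL = 160/36 = 40/9
sR = 160/64 = 5/2
mL = 1/2·sL + -1/2·sR = 35/36
mR = -1/2·sL + -1/2·sR = -125/36

40/9 5/2 35/36 -125/36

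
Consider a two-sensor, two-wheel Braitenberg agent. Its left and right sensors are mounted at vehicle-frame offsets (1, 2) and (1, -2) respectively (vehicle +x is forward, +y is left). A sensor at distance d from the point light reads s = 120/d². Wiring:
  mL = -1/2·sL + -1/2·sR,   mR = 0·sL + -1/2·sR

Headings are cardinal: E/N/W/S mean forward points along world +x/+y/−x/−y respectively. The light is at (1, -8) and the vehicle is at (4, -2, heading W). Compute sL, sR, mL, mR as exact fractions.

left sensor world pos  = (3, -4); dL² = 20
right sensor world pos = (3, 0); dR² = 68
sL = 120/20 = 6
sR = 120/68 = 30/17
mL = -1/2·sL + -1/2·sR = -66/17
mR = 0·sL + -1/2·sR = -15/17

6 30/17 -66/17 -15/17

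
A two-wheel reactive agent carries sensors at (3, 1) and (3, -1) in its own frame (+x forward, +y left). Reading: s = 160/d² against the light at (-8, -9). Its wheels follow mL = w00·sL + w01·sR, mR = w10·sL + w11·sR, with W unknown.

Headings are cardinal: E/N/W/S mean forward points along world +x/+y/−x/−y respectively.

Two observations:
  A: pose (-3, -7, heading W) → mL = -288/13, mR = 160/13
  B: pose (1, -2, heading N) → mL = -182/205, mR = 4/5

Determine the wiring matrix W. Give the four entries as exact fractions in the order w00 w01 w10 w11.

-1/2 -1/2 0 1

obs A: pose=(-3,-7,W) → sL=32, sR=160/13, mL=-288/13, mR=160/13
obs B: pose=(1,-2,N) → sL=40/41, sR=4/5, mL=-182/205, mR=4/5
sensor matrix S = [[32, 160/13], [40/41, 4/5]]; det S = 36224/2665
solve [mL_A; mL_B] = S·[w00; w01] and [mR_A; mR_B] = S·[w10; w11]:
  w00 = -1/2, w01 = -1/2, w10 = 0, w11 = 1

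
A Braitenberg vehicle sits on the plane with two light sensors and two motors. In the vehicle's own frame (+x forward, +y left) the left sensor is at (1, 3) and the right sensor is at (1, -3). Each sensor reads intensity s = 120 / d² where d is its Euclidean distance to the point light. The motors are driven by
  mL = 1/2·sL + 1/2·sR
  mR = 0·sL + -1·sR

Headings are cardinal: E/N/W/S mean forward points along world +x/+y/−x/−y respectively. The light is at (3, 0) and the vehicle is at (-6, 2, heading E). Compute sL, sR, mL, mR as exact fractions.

left sensor world pos  = (-5, 5); dL² = 89
right sensor world pos = (-5, -1); dR² = 65
sL = 120/89 = 120/89
sR = 120/65 = 24/13
mL = 1/2·sL + 1/2·sR = 1848/1157
mR = 0·sL + -1·sR = -24/13

120/89 24/13 1848/1157 -24/13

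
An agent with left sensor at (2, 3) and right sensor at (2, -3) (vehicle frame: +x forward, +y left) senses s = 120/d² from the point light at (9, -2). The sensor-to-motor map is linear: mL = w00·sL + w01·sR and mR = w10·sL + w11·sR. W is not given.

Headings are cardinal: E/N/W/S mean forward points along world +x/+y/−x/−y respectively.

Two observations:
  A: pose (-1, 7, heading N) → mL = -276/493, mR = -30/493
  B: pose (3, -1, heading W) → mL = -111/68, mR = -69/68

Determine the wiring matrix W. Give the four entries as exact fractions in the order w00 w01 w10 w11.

obs A: pose=(-1,7,N) → sL=12/29, sR=12/17, mL=-276/493, mR=-30/493
obs B: pose=(3,-1,W) → sL=30/17, sR=3/2, mL=-111/68, mR=-69/68
sensor matrix S = [[12/29, 12/17], [30/17, 3/2]]; det S = -5238/8381
solve [mL_A; mL_B] = S·[w00; w01] and [mR_A; mR_B] = S·[w10; w11]:
  w00 = -1/2, w01 = -1/2, w10 = -1, w11 = 1/2

-1/2 -1/2 -1 1/2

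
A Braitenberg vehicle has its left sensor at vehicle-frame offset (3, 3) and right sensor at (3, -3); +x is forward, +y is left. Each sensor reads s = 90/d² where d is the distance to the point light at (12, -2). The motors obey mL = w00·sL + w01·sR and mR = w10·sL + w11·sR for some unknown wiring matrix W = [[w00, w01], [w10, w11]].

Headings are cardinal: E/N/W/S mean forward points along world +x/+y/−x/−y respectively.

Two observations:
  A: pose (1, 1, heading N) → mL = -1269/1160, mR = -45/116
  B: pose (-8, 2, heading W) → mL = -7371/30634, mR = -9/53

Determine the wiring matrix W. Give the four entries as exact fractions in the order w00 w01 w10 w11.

obs A: pose=(1,1,N) → sL=45/116, sR=9/10, mL=-1269/1160, mR=-45/116
obs B: pose=(-8,2,W) → sL=9/53, sR=45/289, mL=-7371/30634, mR=-9/53
sensor matrix S = [[45/116, 9/10], [9/53, 45/289]]; det S = -821097/8883860
solve [mL_A; mL_B] = S·[w00; w01] and [mR_A; mR_B] = S·[w10; w11]:
  w00 = -1/2, w01 = -1, w10 = -1, w11 = 0

-1/2 -1 -1 0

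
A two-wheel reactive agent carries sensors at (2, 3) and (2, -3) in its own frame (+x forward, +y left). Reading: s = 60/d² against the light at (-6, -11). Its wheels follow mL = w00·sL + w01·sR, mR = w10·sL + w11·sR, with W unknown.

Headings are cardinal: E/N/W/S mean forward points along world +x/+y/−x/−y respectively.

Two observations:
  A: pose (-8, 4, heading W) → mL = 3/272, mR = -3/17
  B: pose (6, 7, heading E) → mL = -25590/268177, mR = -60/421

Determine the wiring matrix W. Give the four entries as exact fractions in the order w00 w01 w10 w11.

1/2 -1 0 -1

obs A: pose=(-8,4,W) → sL=3/8, sR=3/17, mL=3/272, mR=-3/17
obs B: pose=(6,7,E) → sL=60/637, sR=60/421, mL=-25590/268177, mR=-60/421
sensor matrix S = [[3/8, 3/17], [60/637, 60/421]]; det S = 335745/9118018
solve [mL_A; mL_B] = S·[w00; w01] and [mR_A; mR_B] = S·[w10; w11]:
  w00 = 1/2, w01 = -1, w10 = 0, w11 = -1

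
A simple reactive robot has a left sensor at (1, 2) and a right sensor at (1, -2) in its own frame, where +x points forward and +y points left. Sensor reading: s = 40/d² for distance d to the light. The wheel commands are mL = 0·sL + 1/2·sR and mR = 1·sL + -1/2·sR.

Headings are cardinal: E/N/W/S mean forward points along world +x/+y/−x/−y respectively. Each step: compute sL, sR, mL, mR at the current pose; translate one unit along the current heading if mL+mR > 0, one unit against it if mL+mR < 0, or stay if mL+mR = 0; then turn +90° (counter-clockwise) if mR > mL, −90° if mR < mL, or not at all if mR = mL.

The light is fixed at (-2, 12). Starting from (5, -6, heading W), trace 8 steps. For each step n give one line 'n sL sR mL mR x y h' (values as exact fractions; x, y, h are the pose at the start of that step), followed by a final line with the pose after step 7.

n=0: pose=(5,-6,W); sL=10/109, sR=10/73; mL=5/73, mR=185/7957; mL+mR=10/109 → advance +1; mR−mL=-360/7957 → turn -1·90°
n=1: pose=(4,-6,N); sL=8/61, sR=40/353; mL=20/353, mR=1604/21533; mL+mR=8/61 → advance +1; mR−mL=384/21533 → turn +1·90°
n=2: pose=(4,-5,W); sL=20/193, sR=4/25; mL=2/25, mR=114/4825; mL+mR=20/193 → advance +1; mR−mL=-272/4825 → turn -1·90°
n=3: pose=(3,-5,N); sL=8/53, sR=8/61; mL=4/61, mR=276/3233; mL+mR=8/53 → advance +1; mR−mL=64/3233 → turn +1·90°
n=4: pose=(3,-4,W); sL=2/17, sR=10/53; mL=5/53, mR=21/901; mL+mR=2/17 → advance +1; mR−mL=-64/901 → turn -1·90°
n=5: pose=(2,-4,N); sL=40/229, sR=40/261; mL=20/261, mR=5860/59769; mL+mR=40/229 → advance +1; mR−mL=1280/59769 → turn +1·90°
n=6: pose=(2,-3,W); sL=20/149, sR=20/89; mL=10/89, mR=290/13261; mL+mR=20/149 → advance +1; mR−mL=-1200/13261 → turn -1·90°
n=7: pose=(1,-3,N); sL=40/197, sR=40/221; mL=20/221, mR=4900/43537; mL+mR=40/197 → advance +1; mR−mL=960/43537 → turn +1·90°

0 10/109 10/73 5/73 185/7957 5 -6 W
1 8/61 40/353 20/353 1604/21533 4 -6 N
2 20/193 4/25 2/25 114/4825 4 -5 W
3 8/53 8/61 4/61 276/3233 3 -5 N
4 2/17 10/53 5/53 21/901 3 -4 W
5 40/229 40/261 20/261 5860/59769 2 -4 N
6 20/149 20/89 10/89 290/13261 2 -3 W
7 40/197 40/221 20/221 4900/43537 1 -3 N
final 1 -2 W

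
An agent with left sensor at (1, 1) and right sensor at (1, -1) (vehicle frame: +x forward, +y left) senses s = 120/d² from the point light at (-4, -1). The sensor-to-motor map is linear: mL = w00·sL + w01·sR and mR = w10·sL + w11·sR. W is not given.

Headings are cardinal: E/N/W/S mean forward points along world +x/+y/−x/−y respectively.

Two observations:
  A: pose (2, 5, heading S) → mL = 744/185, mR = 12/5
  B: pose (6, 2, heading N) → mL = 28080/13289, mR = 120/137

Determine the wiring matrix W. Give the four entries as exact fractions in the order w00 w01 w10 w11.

1 1 0 1

obs A: pose=(2,5,S) → sL=60/37, sR=12/5, mL=744/185, mR=12/5
obs B: pose=(6,2,N) → sL=120/97, sR=120/137, mL=28080/13289, mR=120/137
sensor matrix S = [[60/37, 12/5], [120/97, 120/137]]; det S = -761472/491693
solve [mL_A; mL_B] = S·[w00; w01] and [mR_A; mR_B] = S·[w10; w11]:
  w00 = 1, w01 = 1, w10 = 0, w11 = 1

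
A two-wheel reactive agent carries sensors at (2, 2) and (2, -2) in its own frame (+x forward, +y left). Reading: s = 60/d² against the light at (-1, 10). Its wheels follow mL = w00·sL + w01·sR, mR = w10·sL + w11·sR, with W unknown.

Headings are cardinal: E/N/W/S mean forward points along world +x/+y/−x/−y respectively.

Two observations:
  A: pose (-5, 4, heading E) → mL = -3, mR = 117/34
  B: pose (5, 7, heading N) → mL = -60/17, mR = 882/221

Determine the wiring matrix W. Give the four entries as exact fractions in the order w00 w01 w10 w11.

-1 0 1 1/2

obs A: pose=(-5,4,E) → sL=3, sR=15/17, mL=-3, mR=117/34
obs B: pose=(5,7,N) → sL=60/17, sR=12/13, mL=-60/17, mR=882/221
sensor matrix S = [[3, 15/17], [60/17, 12/13]]; det S = -1296/3757
solve [mL_A; mL_B] = S·[w00; w01] and [mR_A; mR_B] = S·[w10; w11]:
  w00 = -1, w01 = 0, w10 = 1, w11 = 1/2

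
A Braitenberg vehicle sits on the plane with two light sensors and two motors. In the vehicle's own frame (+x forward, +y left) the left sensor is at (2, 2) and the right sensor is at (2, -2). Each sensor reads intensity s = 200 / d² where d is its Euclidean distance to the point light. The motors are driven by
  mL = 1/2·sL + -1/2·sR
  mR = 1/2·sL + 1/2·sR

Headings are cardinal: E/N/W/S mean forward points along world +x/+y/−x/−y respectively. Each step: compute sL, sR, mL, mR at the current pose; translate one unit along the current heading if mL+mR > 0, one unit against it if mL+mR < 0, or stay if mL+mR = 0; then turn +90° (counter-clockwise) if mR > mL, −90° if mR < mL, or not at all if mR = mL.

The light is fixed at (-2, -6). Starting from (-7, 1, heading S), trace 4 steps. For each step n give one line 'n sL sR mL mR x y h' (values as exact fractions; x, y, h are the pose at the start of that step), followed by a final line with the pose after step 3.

0 100/17 100/37 1000/629 2700/629 -7 1 S
1 200/73 8 -192/73 392/73 -7 0 E
2 2 50/17 -8/17 42/17 -6 0 N
3 200/61 200/117 5600/7137 17800/7137 -6 1 W
final -7 1 S

n=0: pose=(-7,1,S); sL=100/17, sR=100/37; mL=1000/629, mR=2700/629; mL+mR=100/17 → advance +1; mR−mL=100/37 → turn +1·90°
n=1: pose=(-7,0,E); sL=200/73, sR=8; mL=-192/73, mR=392/73; mL+mR=200/73 → advance +1; mR−mL=8 → turn +1·90°
n=2: pose=(-6,0,N); sL=2, sR=50/17; mL=-8/17, mR=42/17; mL+mR=2 → advance +1; mR−mL=50/17 → turn +1·90°
n=3: pose=(-6,1,W); sL=200/61, sR=200/117; mL=5600/7137, mR=17800/7137; mL+mR=200/61 → advance +1; mR−mL=200/117 → turn +1·90°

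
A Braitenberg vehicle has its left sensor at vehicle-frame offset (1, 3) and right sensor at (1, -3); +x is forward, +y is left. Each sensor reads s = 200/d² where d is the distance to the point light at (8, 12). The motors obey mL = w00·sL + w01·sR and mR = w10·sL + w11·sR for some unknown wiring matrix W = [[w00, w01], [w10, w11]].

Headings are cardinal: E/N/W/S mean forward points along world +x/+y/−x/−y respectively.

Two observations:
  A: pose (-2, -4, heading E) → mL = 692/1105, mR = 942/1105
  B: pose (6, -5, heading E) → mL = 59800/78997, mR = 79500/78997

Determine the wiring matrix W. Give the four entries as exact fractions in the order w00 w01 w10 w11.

1/2 1/2 1/2 1

obs A: pose=(-2,-4,E) → sL=4/5, sR=100/221, mL=692/1105, mR=942/1105
obs B: pose=(6,-5,E) → sL=200/197, sR=200/401, mL=59800/78997, mR=79500/78997
sensor matrix S = [[4/5, 100/221], [200/197, 200/401]]; det S = -1054080/17458337
solve [mL_A; mL_B] = S·[w00; w01] and [mR_A; mR_B] = S·[w10; w11]:
  w00 = 1/2, w01 = 1/2, w10 = 1/2, w11 = 1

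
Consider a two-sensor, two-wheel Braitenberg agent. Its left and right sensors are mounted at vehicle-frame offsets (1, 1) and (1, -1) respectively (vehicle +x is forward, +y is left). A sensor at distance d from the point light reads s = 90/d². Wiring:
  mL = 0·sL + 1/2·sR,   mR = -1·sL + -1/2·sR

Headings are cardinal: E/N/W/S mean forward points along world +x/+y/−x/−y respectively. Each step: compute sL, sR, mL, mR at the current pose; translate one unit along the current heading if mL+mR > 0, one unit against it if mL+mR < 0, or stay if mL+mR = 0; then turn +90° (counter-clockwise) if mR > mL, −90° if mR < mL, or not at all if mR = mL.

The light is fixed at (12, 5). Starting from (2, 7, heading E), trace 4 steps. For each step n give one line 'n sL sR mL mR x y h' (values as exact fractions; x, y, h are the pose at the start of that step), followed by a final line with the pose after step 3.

n=0: pose=(2,7,E); sL=1, sR=45/41; mL=45/82, mR=-127/82; mL+mR=-1 → advance -1; mR−mL=-86/41 → turn -1·90°
n=1: pose=(1,7,S); sL=90/101, sR=18/29; mL=9/29, mR=-3519/2929; mL+mR=-90/101 → advance -1; mR−mL=-4428/2929 → turn -1·90°
n=2: pose=(1,8,W); sL=45/74, sR=9/16; mL=9/32, mR=-1053/1184; mL+mR=-45/74 → advance -1; mR−mL=-693/592 → turn -1·90°
n=3: pose=(2,8,N); sL=90/137, sR=90/97; mL=45/97, mR=-14895/13289; mL+mR=-90/137 → advance -1; mR−mL=-21060/13289 → turn -1·90°

0 1 45/41 45/82 -127/82 2 7 E
1 90/101 18/29 9/29 -3519/2929 1 7 S
2 45/74 9/16 9/32 -1053/1184 1 8 W
3 90/137 90/97 45/97 -14895/13289 2 8 N
final 2 7 E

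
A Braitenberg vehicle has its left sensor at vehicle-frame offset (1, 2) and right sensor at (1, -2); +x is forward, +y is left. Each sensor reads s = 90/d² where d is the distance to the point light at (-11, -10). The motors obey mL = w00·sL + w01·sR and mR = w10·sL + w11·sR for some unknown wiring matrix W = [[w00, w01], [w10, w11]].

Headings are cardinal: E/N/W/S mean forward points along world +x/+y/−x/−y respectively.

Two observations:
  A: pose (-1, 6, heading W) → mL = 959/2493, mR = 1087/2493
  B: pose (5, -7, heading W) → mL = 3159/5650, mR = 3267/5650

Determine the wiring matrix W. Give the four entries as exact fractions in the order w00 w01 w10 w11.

obs A: pose=(-1,6,W) → sL=90/277, sR=2/9, mL=959/2493, mR=1087/2493
obs B: pose=(5,-7,W) → sL=45/113, sR=9/25, mL=3159/5650, mR=3267/5650
sensor matrix S = [[90/277, 2/9], [45/113, 9/25]]; det S = 4456/156505
solve [mL_A; mL_B] = S·[w00; w01] and [mR_A; mR_B] = S·[w10; w11]:
  w00 = 1/2, w01 = 1, w10 = 1, w11 = 1/2

1/2 1 1 1/2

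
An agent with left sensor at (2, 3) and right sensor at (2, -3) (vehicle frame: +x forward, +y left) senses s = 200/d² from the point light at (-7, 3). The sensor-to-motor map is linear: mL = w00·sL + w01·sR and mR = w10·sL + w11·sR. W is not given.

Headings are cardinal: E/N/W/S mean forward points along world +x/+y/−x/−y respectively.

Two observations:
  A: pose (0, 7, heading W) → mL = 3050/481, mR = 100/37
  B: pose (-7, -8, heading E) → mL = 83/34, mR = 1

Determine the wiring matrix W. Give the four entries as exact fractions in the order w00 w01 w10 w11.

obs A: pose=(0,7,W) → sL=100/13, sR=100/37, mL=3050/481, mR=100/37
obs B: pose=(-7,-8,E) → sL=50/17, sR=1, mL=83/34, mR=1
sensor matrix S = [[100/13, 100/37], [50/17, 1]]; det S = -2100/8177
solve [mL_A; mL_B] = S·[w00; w01] and [mR_A; mR_B] = S·[w10; w11]:
  w00 = 1, w01 = -1/2, w10 = 0, w11 = 1

1 -1/2 0 1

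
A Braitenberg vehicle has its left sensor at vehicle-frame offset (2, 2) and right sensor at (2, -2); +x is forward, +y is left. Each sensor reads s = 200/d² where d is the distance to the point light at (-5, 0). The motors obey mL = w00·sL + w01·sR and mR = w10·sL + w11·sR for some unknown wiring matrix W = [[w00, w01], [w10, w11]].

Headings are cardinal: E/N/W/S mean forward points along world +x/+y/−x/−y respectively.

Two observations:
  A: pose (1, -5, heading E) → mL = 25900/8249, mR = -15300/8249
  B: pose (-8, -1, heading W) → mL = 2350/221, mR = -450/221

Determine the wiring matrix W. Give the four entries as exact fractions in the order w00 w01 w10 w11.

1/2 1 -1 1/2

obs A: pose=(1,-5,E) → sL=200/73, sR=200/113, mL=25900/8249, mR=-15300/8249
obs B: pose=(-8,-1,W) → sL=100/17, sR=100/13, mL=2350/221, mR=-450/221
sensor matrix S = [[200/73, 200/113], [100/17, 100/13]]; det S = 19440000/1823029
solve [mL_A; mL_B] = S·[w00; w01] and [mR_A; mR_B] = S·[w10; w11]:
  w00 = 1/2, w01 = 1, w10 = -1, w11 = 1/2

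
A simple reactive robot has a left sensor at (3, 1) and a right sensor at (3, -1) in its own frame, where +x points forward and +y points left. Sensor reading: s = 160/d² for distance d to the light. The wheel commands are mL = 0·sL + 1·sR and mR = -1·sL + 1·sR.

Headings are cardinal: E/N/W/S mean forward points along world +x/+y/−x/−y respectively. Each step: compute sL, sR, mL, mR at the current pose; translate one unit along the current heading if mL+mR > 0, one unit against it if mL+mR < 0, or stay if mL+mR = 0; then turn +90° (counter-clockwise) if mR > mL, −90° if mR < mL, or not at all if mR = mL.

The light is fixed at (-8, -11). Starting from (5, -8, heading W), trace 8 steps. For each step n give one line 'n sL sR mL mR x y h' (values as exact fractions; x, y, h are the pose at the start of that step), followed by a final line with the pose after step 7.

n=0: pose=(5,-8,W); sL=20/13, sR=40/29; mL=40/29, mR=-60/377; mL+mR=460/377 → advance +1; mR−mL=-20/13 → turn -1·90°
n=1: pose=(4,-8,N); sL=160/157, sR=32/41; mL=32/41, mR=-1536/6437; mL+mR=3488/6437 → advance +1; mR−mL=-160/157 → turn -1·90°
n=2: pose=(4,-7,E); sL=16/25, sR=80/117; mL=80/117, mR=128/2925; mL+mR=2128/2925 → advance +1; mR−mL=-16/25 → turn -1·90°
n=3: pose=(5,-7,S); sL=160/197, sR=32/29; mL=32/29, mR=1664/5713; mL+mR=7968/5713 → advance +1; mR−mL=-160/197 → turn -1·90°
n=4: pose=(5,-8,W); sL=20/13, sR=40/29; mL=40/29, mR=-60/377; mL+mR=460/377 → advance +1; mR−mL=-20/13 → turn -1·90°
n=5: pose=(4,-8,N); sL=160/157, sR=32/41; mL=32/41, mR=-1536/6437; mL+mR=3488/6437 → advance +1; mR−mL=-160/157 → turn -1·90°
n=6: pose=(4,-7,E); sL=16/25, sR=80/117; mL=80/117, mR=128/2925; mL+mR=2128/2925 → advance +1; mR−mL=-16/25 → turn -1·90°
n=7: pose=(5,-7,S); sL=160/197, sR=32/29; mL=32/29, mR=1664/5713; mL+mR=7968/5713 → advance +1; mR−mL=-160/197 → turn -1·90°

0 20/13 40/29 40/29 -60/377 5 -8 W
1 160/157 32/41 32/41 -1536/6437 4 -8 N
2 16/25 80/117 80/117 128/2925 4 -7 E
3 160/197 32/29 32/29 1664/5713 5 -7 S
4 20/13 40/29 40/29 -60/377 5 -8 W
5 160/157 32/41 32/41 -1536/6437 4 -8 N
6 16/25 80/117 80/117 128/2925 4 -7 E
7 160/197 32/29 32/29 1664/5713 5 -7 S
final 5 -8 W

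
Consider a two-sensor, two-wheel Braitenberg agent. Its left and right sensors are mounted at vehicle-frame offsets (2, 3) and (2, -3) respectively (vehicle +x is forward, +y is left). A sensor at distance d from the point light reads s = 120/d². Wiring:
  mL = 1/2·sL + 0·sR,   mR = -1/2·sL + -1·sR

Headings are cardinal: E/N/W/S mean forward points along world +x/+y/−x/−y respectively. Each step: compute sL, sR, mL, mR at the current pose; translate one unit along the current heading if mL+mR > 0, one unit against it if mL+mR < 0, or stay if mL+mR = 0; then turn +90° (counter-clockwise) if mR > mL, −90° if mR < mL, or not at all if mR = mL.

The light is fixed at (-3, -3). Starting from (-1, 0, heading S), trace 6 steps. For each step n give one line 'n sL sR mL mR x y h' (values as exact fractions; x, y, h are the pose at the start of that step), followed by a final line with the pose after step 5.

n=0: pose=(-1,0,S); sL=60/13, sR=60; mL=30/13, mR=-810/13; mL+mR=-60 → advance -1; mR−mL=-840/13 → turn -1·90°
n=1: pose=(-1,1,W); sL=120, sR=120/49; mL=60, mR=-3060/49; mL+mR=-120/49 → advance -1; mR−mL=-6000/49 → turn -1·90°
n=2: pose=(0,1,N); sL=10/3, sR=5/3; mL=5/3, mR=-10/3; mL+mR=-5/3 → advance -1; mR−mL=-5 → turn -1·90°
n=3: pose=(0,0,E); sL=120/61, sR=24/5; mL=60/61, mR=-1764/305; mL+mR=-24/5 → advance -1; mR−mL=-2064/305 → turn -1·90°
n=4: pose=(-1,0,S); sL=60/13, sR=60; mL=30/13, mR=-810/13; mL+mR=-60 → advance -1; mR−mL=-840/13 → turn -1·90°
n=5: pose=(-1,1,W); sL=120, sR=120/49; mL=60, mR=-3060/49; mL+mR=-120/49 → advance -1; mR−mL=-6000/49 → turn -1·90°

0 60/13 60 30/13 -810/13 -1 0 S
1 120 120/49 60 -3060/49 -1 1 W
2 10/3 5/3 5/3 -10/3 0 1 N
3 120/61 24/5 60/61 -1764/305 0 0 E
4 60/13 60 30/13 -810/13 -1 0 S
5 120 120/49 60 -3060/49 -1 1 W
final 0 1 N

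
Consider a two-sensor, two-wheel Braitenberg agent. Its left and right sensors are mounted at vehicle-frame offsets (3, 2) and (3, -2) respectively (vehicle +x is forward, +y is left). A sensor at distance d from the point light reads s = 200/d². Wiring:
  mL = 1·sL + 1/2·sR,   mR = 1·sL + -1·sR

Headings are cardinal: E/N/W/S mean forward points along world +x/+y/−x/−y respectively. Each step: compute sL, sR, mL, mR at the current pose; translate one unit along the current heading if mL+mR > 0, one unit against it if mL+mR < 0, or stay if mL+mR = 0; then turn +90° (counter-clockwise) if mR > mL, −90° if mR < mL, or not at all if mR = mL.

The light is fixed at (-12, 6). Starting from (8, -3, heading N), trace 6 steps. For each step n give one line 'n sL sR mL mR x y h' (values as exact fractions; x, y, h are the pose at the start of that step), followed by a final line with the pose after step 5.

0 5/9 5/13 175/234 20/117 8 -3 N
1 40/113 200/629 36460/71077 2560/71077 8 -2 E
2 4/13 100/241 1614/3133 -336/3133 9 -2 S
3 40/89 200/373 23820/33197 -2880/33197 9 -3 W
4 5/9 5/13 175/234 20/117 8 -3 N
5 40/113 200/629 36460/71077 2560/71077 8 -2 E
final 9 -2 S

n=0: pose=(8,-3,N); sL=5/9, sR=5/13; mL=175/234, mR=20/117; mL+mR=215/234 → advance +1; mR−mL=-15/26 → turn -1·90°
n=1: pose=(8,-2,E); sL=40/113, sR=200/629; mL=36460/71077, mR=2560/71077; mL+mR=39020/71077 → advance +1; mR−mL=-300/629 → turn -1·90°
n=2: pose=(9,-2,S); sL=4/13, sR=100/241; mL=1614/3133, mR=-336/3133; mL+mR=1278/3133 → advance +1; mR−mL=-150/241 → turn -1·90°
n=3: pose=(9,-3,W); sL=40/89, sR=200/373; mL=23820/33197, mR=-2880/33197; mL+mR=20940/33197 → advance +1; mR−mL=-300/373 → turn -1·90°
n=4: pose=(8,-3,N); sL=5/9, sR=5/13; mL=175/234, mR=20/117; mL+mR=215/234 → advance +1; mR−mL=-15/26 → turn -1·90°
n=5: pose=(8,-2,E); sL=40/113, sR=200/629; mL=36460/71077, mR=2560/71077; mL+mR=39020/71077 → advance +1; mR−mL=-300/629 → turn -1·90°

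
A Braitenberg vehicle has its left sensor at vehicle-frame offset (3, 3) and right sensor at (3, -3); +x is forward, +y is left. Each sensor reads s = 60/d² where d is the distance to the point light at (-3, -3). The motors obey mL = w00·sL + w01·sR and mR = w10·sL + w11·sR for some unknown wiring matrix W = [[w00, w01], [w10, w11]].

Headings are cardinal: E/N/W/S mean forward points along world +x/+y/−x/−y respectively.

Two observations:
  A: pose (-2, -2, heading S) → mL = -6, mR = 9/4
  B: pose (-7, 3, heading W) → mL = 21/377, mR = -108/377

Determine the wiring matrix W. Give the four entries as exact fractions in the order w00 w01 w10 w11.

obs A: pose=(-2,-2,S) → sL=3, sR=15/2, mL=-6, mR=9/4
obs B: pose=(-7,3,W) → sL=30/29, sR=6/13, mL=21/377, mR=-108/377
sensor matrix S = [[3, 15/2], [30/29, 6/13]]; det S = -2403/377
solve [mL_A; mL_B] = S·[w00; w01] and [mR_A; mR_B] = S·[w10; w11]:
  w00 = 1/2, w01 = -1, w10 = -1/2, w11 = 1/2

1/2 -1 -1/2 1/2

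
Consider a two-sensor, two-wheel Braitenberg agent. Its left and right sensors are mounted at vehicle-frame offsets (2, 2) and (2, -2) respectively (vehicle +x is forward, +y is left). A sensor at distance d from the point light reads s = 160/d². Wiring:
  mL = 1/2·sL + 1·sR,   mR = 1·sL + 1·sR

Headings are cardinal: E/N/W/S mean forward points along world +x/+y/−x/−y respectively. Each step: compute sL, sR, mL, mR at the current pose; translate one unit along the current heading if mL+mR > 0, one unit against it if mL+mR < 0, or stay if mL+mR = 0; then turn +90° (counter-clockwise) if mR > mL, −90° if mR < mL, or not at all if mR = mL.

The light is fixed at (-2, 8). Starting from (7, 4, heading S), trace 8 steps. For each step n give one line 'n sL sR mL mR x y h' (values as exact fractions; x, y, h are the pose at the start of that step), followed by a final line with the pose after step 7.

n=0: pose=(7,4,S); sL=160/157, sR=32/17; mL=6384/2669, mR=7744/2669; mL+mR=14128/2669 → advance +1; mR−mL=80/157 → turn +1·90°
n=1: pose=(7,3,E); sL=16/13, sR=16/17; mL=344/221, mR=480/221; mL+mR=824/221 → advance +1; mR−mL=8/13 → turn +1·90°
n=2: pose=(8,3,N); sL=160/73, sR=160/153; mL=23920/11169, mR=36160/11169; mL+mR=60080/11169 → advance +1; mR−mL=80/73 → turn +1·90°
n=3: pose=(8,4,W); sL=8/5, sR=40/17; mL=268/85, mR=336/85; mL+mR=604/85 → advance +1; mR−mL=4/5 → turn +1·90°
n=4: pose=(7,4,S); sL=160/157, sR=32/17; mL=6384/2669, mR=7744/2669; mL+mR=14128/2669 → advance +1; mR−mL=80/157 → turn +1·90°
n=5: pose=(7,3,E); sL=16/13, sR=16/17; mL=344/221, mR=480/221; mL+mR=824/221 → advance +1; mR−mL=8/13 → turn +1·90°
n=6: pose=(8,3,N); sL=160/73, sR=160/153; mL=23920/11169, mR=36160/11169; mL+mR=60080/11169 → advance +1; mR−mL=80/73 → turn +1·90°
n=7: pose=(8,4,W); sL=8/5, sR=40/17; mL=268/85, mR=336/85; mL+mR=604/85 → advance +1; mR−mL=4/5 → turn +1·90°

0 160/157 32/17 6384/2669 7744/2669 7 4 S
1 16/13 16/17 344/221 480/221 7 3 E
2 160/73 160/153 23920/11169 36160/11169 8 3 N
3 8/5 40/17 268/85 336/85 8 4 W
4 160/157 32/17 6384/2669 7744/2669 7 4 S
5 16/13 16/17 344/221 480/221 7 3 E
6 160/73 160/153 23920/11169 36160/11169 8 3 N
7 8/5 40/17 268/85 336/85 8 4 W
final 7 4 S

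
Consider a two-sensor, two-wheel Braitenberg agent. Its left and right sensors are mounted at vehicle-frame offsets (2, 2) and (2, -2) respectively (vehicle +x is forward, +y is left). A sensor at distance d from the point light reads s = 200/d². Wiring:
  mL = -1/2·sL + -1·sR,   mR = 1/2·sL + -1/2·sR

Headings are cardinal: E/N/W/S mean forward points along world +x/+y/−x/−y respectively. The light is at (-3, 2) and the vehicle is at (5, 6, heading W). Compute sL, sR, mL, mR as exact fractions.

left sensor world pos  = (3, 4); dL² = 40
right sensor world pos = (3, 8); dR² = 72
sL = 200/40 = 5
sR = 200/72 = 25/9
mL = -1/2·sL + -1·sR = -95/18
mR = 1/2·sL + -1/2·sR = 10/9

5 25/9 -95/18 10/9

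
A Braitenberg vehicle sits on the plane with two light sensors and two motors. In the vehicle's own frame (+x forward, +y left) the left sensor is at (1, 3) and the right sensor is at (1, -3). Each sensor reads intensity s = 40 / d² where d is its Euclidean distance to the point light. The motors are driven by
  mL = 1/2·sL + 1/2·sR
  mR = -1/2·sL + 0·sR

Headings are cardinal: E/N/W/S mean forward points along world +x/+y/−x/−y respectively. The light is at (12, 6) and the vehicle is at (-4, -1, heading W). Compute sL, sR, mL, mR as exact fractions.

40/389 8/61 2776/23729 -20/389

left sensor world pos  = (-5, -4); dL² = 389
right sensor world pos = (-5, 2); dR² = 305
sL = 40/389 = 40/389
sR = 40/305 = 8/61
mL = 1/2·sL + 1/2·sR = 2776/23729
mR = -1/2·sL + 0·sR = -20/389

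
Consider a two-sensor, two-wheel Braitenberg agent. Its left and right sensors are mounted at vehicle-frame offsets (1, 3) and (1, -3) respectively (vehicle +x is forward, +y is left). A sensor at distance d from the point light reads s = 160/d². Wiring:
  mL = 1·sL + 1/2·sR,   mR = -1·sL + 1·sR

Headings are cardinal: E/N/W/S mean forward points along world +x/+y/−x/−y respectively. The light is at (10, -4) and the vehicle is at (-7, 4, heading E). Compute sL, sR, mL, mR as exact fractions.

160/377 160/281 75120/105937 15360/105937

left sensor world pos  = (-6, 7); dL² = 377
right sensor world pos = (-6, 1); dR² = 281
sL = 160/377 = 160/377
sR = 160/281 = 160/281
mL = 1·sL + 1/2·sR = 75120/105937
mR = -1·sL + 1·sR = 15360/105937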